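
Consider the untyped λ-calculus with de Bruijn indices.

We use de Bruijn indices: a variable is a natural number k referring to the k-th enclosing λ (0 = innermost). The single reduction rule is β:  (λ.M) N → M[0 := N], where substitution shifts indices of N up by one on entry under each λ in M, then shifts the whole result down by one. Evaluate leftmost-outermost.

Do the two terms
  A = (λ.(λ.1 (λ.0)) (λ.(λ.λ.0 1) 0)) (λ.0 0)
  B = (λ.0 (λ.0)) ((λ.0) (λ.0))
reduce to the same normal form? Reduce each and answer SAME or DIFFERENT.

Answer: SAME — A ⇓ λ.0, B ⇓ λ.0

Working:
Term A:
  start: (λ.(λ.1 (λ.0)) (λ.(λ.λ.0 1) 0)) (λ.0 0)
  step 1: (λ.(λ.0 0) (λ.0)) (λ.(λ.λ.0 1) 0)
  step 2: (λ.0 0) (λ.0)
  step 3: (λ.0) (λ.0)
  step 4: λ.0

Term B:
  start: (λ.0 (λ.0)) ((λ.0) (λ.0))
  step 1: (λ.0) (λ.0) (λ.0)
  step 2: (λ.0) (λ.0)
  step 3: λ.0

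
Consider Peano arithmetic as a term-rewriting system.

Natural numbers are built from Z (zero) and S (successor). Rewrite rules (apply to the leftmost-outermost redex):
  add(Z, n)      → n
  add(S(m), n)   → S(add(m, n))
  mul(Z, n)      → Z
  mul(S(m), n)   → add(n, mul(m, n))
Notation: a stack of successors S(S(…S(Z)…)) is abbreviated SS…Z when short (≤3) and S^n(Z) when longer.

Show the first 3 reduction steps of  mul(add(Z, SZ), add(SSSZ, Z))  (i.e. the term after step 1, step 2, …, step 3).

  start: mul(add(Z, SZ), add(SSSZ, Z))
  [1] mul(SZ, add(SSSZ, Z))
  [2] add(add(SSSZ, Z), mul(Z, add(SSSZ, Z)))
  [3] add(S(add(SSZ, Z)), mul(Z, add(SSSZ, Z)))

Answer: after 3 steps: add(S(add(SSZ, Z)), mul(Z, add(SSSZ, Z)))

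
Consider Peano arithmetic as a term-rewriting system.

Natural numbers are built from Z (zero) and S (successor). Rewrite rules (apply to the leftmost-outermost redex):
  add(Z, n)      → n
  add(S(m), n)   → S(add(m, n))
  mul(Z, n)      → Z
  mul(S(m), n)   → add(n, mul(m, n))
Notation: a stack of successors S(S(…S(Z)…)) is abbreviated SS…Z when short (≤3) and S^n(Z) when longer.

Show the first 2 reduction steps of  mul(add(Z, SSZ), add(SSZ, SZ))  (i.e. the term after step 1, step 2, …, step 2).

Answer: after 2 steps: add(add(SSZ, SZ), mul(SZ, add(SSZ, SZ)))

Derivation:
  start: mul(add(Z, SSZ), add(SSZ, SZ))
  →1  mul(SSZ, add(SSZ, SZ))
  →2  add(add(SSZ, SZ), mul(SZ, add(SSZ, SZ)))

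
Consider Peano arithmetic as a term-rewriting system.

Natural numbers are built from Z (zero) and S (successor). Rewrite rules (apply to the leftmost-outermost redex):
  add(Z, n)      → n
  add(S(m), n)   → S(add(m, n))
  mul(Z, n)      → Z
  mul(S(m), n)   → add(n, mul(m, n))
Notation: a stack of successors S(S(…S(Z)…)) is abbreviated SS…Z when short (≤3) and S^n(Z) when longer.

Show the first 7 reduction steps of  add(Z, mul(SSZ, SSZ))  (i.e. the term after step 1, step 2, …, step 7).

Answer: after 7 steps: S(S(S(add(SZ, mul(Z, SSZ)))))

Derivation:
  start: add(Z, mul(SSZ, SSZ))
  →1  mul(SSZ, SSZ)
  →2  add(SSZ, mul(SZ, SSZ))
  →3  S(add(SZ, mul(SZ, SSZ)))
  →4  S(S(add(Z, mul(SZ, SSZ))))
  →5  S(S(mul(SZ, SSZ)))
  →6  S(S(add(SSZ, mul(Z, SSZ))))
  →7  S(S(S(add(SZ, mul(Z, SSZ)))))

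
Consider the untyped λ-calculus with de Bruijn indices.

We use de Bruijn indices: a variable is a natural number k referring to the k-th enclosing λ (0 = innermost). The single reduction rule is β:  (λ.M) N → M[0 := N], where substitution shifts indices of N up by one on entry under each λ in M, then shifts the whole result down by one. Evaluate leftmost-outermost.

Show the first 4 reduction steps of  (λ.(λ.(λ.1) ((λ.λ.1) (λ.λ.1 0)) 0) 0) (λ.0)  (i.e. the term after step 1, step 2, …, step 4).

  start: (λ.(λ.(λ.1) ((λ.λ.1) (λ.λ.1 0)) 0) 0) (λ.0)
  →1  (λ.(λ.1) ((λ.λ.1) (λ.λ.1 0)) 0) (λ.0)
  →2  (λ.λ.0) ((λ.λ.1) (λ.λ.1 0)) (λ.0)
  →3  (λ.0) (λ.0)
  →4  λ.0

Answer: after 4 steps: λ.0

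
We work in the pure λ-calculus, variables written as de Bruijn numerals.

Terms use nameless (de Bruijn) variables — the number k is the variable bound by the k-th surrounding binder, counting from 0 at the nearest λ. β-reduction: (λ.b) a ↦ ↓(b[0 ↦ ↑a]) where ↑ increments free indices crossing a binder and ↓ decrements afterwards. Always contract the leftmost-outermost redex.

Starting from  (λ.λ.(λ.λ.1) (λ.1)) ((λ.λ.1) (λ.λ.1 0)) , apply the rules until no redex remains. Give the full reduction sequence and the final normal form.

  start: (λ.λ.(λ.λ.1) (λ.1)) ((λ.λ.1) (λ.λ.1 0))
  step 1: λ.(λ.λ.1) (λ.1)
  step 2: λ.λ.λ.2

Answer: normal form = λ.λ.λ.2  (in 2 steps)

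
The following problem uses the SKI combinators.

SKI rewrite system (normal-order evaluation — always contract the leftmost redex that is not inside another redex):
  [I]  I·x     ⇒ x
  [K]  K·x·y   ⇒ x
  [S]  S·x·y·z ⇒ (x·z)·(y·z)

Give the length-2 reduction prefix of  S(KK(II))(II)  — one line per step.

Answer: after 2 steps: SKI

Working:
  start: S(KK(II))(II)
  step 1: SK(II)
  step 2: SKI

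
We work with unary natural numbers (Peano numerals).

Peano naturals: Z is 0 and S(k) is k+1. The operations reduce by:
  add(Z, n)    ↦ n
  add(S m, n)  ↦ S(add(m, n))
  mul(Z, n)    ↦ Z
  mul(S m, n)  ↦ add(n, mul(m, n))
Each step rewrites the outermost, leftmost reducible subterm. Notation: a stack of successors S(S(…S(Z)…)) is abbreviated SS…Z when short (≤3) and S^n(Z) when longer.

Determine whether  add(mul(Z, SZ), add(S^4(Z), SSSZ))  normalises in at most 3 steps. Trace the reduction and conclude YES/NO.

Answer: NO — after 3 steps the term is S(add(SSSZ, SSSZ)), not yet normal

Derivation:
  start: add(mul(Z, SZ), add(S^4(Z), SSSZ))
  [1] add(Z, add(S^4(Z), SSSZ))
  [2] add(S^4(Z), SSSZ)
  [3] S(add(SSSZ, SSSZ))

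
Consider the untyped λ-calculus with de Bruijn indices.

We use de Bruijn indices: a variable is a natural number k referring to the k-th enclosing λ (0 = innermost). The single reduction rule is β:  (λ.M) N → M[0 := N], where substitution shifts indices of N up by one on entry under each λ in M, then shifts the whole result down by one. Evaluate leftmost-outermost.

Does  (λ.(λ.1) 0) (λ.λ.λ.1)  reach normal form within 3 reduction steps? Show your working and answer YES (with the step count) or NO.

  start: (λ.(λ.1) 0) (λ.λ.λ.1)
  →1  (λ.λ.λ.λ.1) (λ.λ.λ.1)
  →2  λ.λ.λ.1

Answer: YES — reaches normal form λ.λ.λ.1 in 2 ≤ 3 steps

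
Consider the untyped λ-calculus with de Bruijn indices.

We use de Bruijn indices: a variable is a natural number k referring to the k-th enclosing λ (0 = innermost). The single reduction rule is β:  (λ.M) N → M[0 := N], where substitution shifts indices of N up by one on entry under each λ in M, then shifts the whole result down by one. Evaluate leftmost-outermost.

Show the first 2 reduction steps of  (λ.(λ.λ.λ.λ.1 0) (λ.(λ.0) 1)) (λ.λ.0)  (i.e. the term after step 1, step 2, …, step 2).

  start: (λ.(λ.λ.λ.λ.1 0) (λ.(λ.0) 1)) (λ.λ.0)
  [1] (λ.λ.λ.λ.1 0) (λ.(λ.0) (λ.λ.0))
  [2] λ.λ.λ.1 0

Answer: after 2 steps: λ.λ.λ.1 0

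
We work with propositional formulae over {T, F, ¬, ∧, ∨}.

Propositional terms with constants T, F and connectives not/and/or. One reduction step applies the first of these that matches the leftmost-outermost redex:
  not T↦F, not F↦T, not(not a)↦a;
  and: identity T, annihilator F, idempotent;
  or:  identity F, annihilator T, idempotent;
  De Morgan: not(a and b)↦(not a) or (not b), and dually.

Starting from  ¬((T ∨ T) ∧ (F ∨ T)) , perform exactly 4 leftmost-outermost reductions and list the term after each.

  start: ¬((T ∨ T) ∧ (F ∨ T))
  step 1: ¬(T ∨ T) ∨ ¬(F ∨ T)
  step 2: (¬T ∧ ¬T) ∨ ¬(F ∨ T)
  step 3: ¬T ∨ ¬(F ∨ T)
  step 4: F ∨ ¬(F ∨ T)

Answer: after 4 steps: F ∨ ¬(F ∨ T)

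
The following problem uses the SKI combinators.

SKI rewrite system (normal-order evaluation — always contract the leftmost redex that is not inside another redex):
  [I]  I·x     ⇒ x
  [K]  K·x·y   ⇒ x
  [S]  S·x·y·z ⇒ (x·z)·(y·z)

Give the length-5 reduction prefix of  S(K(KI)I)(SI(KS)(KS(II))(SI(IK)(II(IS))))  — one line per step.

Answer: after 5 steps: S(KI)(SS(SI(IK)(II(IS))))

Working:
  start: S(K(KI)I)(SI(KS)(KS(II))(SI(IK)(II(IS))))
  →1  S(KI)(SI(KS)(KS(II))(SI(IK)(II(IS))))
  →2  S(KI)(I(KS(II))(KS(KS(II)))(SI(IK)(II(IS))))
  →3  S(KI)(KS(II)(KS(KS(II)))(SI(IK)(II(IS))))
  →4  S(KI)(S(KS(KS(II)))(SI(IK)(II(IS))))
  →5  S(KI)(SS(SI(IK)(II(IS))))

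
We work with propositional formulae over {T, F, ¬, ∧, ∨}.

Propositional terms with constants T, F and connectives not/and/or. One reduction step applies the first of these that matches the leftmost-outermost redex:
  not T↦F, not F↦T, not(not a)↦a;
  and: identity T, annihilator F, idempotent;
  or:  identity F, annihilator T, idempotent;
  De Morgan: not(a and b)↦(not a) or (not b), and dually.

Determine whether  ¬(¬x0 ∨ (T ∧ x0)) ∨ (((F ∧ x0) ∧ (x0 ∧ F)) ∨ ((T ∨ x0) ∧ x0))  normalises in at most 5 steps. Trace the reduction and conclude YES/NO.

  start: ¬(¬x0 ∨ (T ∧ x0)) ∨ (((F ∧ x0) ∧ (x0 ∧ F)) ∨ ((T ∨ x0) ∧ x0))
  [1] (¬¬x0 ∧ ¬(T ∧ x0)) ∨ (((F ∧ x0) ∧ (x0 ∧ F)) ∨ ((T ∨ x0) ∧ x0))
  [2] (x0 ∧ ¬(T ∧ x0)) ∨ (((F ∧ x0) ∧ (x0 ∧ F)) ∨ ((T ∨ x0) ∧ x0))
  [3] (x0 ∧ (¬T ∨ ¬x0)) ∨ (((F ∧ x0) ∧ (x0 ∧ F)) ∨ ((T ∨ x0) ∧ x0))
  [4] (x0 ∧ (F ∨ ¬x0)) ∨ (((F ∧ x0) ∧ (x0 ∧ F)) ∨ ((T ∨ x0) ∧ x0))
  [5] (x0 ∧ ¬x0) ∨ (((F ∧ x0) ∧ (x0 ∧ F)) ∨ ((T ∨ x0) ∧ x0))

Answer: NO — after 5 steps the term is (x0 ∧ ¬x0) ∨ (((F ∧ x0) ∧ (x0 ∧ F)) ∨ ((T ∨ x0) ∧ x0)), not yet normal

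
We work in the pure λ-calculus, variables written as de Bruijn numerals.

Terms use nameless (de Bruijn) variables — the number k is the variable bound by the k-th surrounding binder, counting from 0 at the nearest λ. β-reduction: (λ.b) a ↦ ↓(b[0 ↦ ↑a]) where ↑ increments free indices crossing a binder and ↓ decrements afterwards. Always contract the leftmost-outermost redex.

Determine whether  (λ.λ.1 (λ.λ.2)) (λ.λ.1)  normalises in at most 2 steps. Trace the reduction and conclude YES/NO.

Answer: YES — reaches normal form λ.λ.λ.λ.3 in 2 ≤ 2 steps

Working:
  start: (λ.λ.1 (λ.λ.2)) (λ.λ.1)
  step 1: λ.(λ.λ.1) (λ.λ.2)
  step 2: λ.λ.λ.λ.3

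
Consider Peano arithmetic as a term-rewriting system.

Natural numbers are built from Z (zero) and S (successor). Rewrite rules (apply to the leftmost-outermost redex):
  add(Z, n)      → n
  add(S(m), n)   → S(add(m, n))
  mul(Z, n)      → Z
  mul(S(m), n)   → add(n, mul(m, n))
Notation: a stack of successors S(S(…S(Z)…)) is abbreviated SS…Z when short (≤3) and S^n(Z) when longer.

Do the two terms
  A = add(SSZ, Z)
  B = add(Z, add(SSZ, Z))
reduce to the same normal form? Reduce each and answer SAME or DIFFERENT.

Term A:
  start: add(SSZ, Z)
  step 1: S(add(SZ, Z))
  step 2: S(S(add(Z, Z)))
  step 3: SSZ

Term B:
  start: add(Z, add(SSZ, Z))
  step 1: add(SSZ, Z)
  step 2: S(add(SZ, Z))
  step 3: S(S(add(Z, Z)))
  step 4: SSZ

Answer: SAME — A ⇓ SSZ, B ⇓ SSZ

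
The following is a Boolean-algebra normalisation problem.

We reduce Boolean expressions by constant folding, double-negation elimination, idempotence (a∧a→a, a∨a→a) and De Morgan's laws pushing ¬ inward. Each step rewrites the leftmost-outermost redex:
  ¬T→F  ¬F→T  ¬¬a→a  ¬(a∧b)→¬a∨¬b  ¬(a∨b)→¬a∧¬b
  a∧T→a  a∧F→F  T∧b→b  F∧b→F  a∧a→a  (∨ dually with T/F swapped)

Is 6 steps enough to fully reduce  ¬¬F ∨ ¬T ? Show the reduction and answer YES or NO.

  start: ¬¬F ∨ ¬T
  →1  F ∨ ¬T
  →2  ¬T
  →3  F

Answer: YES — reaches normal form F in 3 ≤ 6 steps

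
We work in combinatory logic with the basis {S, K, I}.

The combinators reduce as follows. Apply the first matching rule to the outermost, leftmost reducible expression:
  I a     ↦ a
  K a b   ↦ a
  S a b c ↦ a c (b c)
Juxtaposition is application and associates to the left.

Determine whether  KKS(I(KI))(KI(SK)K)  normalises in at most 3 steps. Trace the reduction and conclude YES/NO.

Answer: YES — reaches normal form KI in 3 ≤ 3 steps

Derivation:
  start: KKS(I(KI))(KI(SK)K)
  step 1: K(I(KI))(KI(SK)K)
  step 2: I(KI)
  step 3: KI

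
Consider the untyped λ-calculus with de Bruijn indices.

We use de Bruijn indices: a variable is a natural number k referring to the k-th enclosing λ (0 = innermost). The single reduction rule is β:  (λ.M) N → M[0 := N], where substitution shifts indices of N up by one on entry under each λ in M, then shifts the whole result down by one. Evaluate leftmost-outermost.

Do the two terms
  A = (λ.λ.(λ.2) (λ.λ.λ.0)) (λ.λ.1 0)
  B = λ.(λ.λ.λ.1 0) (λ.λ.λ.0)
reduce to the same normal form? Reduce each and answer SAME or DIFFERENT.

Term A:
  start: (λ.λ.(λ.2) (λ.λ.λ.0)) (λ.λ.1 0)
  [1] λ.(λ.λ.λ.1 0) (λ.λ.λ.0)
  [2] λ.λ.λ.1 0

Term B:
  start: λ.(λ.λ.λ.1 0) (λ.λ.λ.0)
  [1] λ.λ.λ.1 0

Answer: SAME — A ⇓ λ.λ.λ.1 0, B ⇓ λ.λ.λ.1 0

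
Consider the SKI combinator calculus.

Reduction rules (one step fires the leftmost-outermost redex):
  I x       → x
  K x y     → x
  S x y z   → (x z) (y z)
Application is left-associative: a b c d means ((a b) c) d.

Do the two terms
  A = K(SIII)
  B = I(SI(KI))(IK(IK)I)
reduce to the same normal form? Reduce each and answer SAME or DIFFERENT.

Term A:
  start: K(SIII)
  step 1: K(II(II))
  step 2: K(I(II))
  step 3: K(II)
  step 4: KI

Term B:
  start: I(SI(KI))(IK(IK)I)
  step 1: SI(KI)(IK(IK)I)
  step 2: I(IK(IK)I)(KI(IK(IK)I))
  step 3: IK(IK)I(KI(IK(IK)I))
  step 4: K(IK)I(KI(IK(IK)I))
  step 5: IK(KI(IK(IK)I))
  step 6: K(KI(IK(IK)I))
  step 7: KI

Answer: SAME — A ⇓ KI, B ⇓ KI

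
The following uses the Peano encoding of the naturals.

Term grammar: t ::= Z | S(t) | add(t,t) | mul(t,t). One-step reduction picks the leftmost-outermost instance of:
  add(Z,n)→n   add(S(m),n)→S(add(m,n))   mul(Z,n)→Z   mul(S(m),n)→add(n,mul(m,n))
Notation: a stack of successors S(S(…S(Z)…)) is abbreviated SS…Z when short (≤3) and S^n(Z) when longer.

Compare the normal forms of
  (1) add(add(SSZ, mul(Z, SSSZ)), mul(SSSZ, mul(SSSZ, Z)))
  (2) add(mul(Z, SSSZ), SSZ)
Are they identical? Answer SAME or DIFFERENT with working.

Answer: SAME — A ⇓ SSZ, B ⇓ SSZ

Working:
Term A:
  start: add(add(SSZ, mul(Z, SSSZ)), mul(SSSZ, mul(SSSZ, Z)))
  →1  add(S(add(SZ, mul(Z, SSSZ))), mul(SSSZ, mul(SSSZ, Z)))
  →2  S(add(add(SZ, mul(Z, SSSZ)), mul(SSSZ, mul(SSSZ, Z))))
  →3  S(add(S(add(Z, mul(Z, SSSZ))), mul(SSSZ, mul(SSSZ, Z))))
  →4  S(S(add(add(Z, mul(Z, SSSZ)), mul(SSSZ, mul(SSSZ, Z)))))
  →5  S(S(add(mul(Z, SSSZ), mul(SSSZ, mul(SSSZ, Z)))))
  →6  S(S(add(Z, mul(SSSZ, mul(SSSZ, Z)))))
  →7  S(S(mul(SSSZ, mul(SSSZ, Z))))
  →8  S(S(add(mul(SSSZ, Z), mul(SSZ, mul(SSSZ, Z)))))
  →9  S(S(add(add(Z, mul(SSZ, Z)), mul(SSZ, mul(SSSZ, Z)))))
  →10  S(S(add(mul(SSZ, Z), mul(SSZ, mul(SSSZ, Z)))))
  →11  S(S(add(add(Z, mul(SZ, Z)), mul(SSZ, mul(SSSZ, Z)))))
  →12  S(S(add(mul(SZ, Z), mul(SSZ, mul(SSSZ, Z)))))
  →13  S(S(add(add(Z, mul(Z, Z)), mul(SSZ, mul(SSSZ, Z)))))
  →14  S(S(add(mul(Z, Z), mul(SSZ, mul(SSSZ, Z)))))
  →15  S(S(add(Z, mul(SSZ, mul(SSSZ, Z)))))
  →16  S(S(mul(SSZ, mul(SSSZ, Z))))
  →17  S(S(add(mul(SSSZ, Z), mul(SZ, mul(SSSZ, Z)))))
  →18  S(S(add(add(Z, mul(SSZ, Z)), mul(SZ, mul(SSSZ, Z)))))
  →19  S(S(add(mul(SSZ, Z), mul(SZ, mul(SSSZ, Z)))))
  →20  S(S(add(add(Z, mul(SZ, Z)), mul(SZ, mul(SSSZ, Z)))))
  →21  S(S(add(mul(SZ, Z), mul(SZ, mul(SSSZ, Z)))))
  →22  S(S(add(add(Z, mul(Z, Z)), mul(SZ, mul(SSSZ, Z)))))
  →23  S(S(add(mul(Z, Z), mul(SZ, mul(SSSZ, Z)))))
  →24  S(S(add(Z, mul(SZ, mul(SSSZ, Z)))))
  →25  S(S(mul(SZ, mul(SSSZ, Z))))
  →26  S(S(add(mul(SSSZ, Z), mul(Z, mul(SSSZ, Z)))))
  →27  S(S(add(add(Z, mul(SSZ, Z)), mul(Z, mul(SSSZ, Z)))))
  →28  S(S(add(mul(SSZ, Z), mul(Z, mul(SSSZ, Z)))))
  →29  S(S(add(add(Z, mul(SZ, Z)), mul(Z, mul(SSSZ, Z)))))
  →30  S(S(add(mul(SZ, Z), mul(Z, mul(SSSZ, Z)))))
  →31  S(S(add(add(Z, mul(Z, Z)), mul(Z, mul(SSSZ, Z)))))
  →32  S(S(add(mul(Z, Z), mul(Z, mul(SSSZ, Z)))))
  →33  S(S(add(Z, mul(Z, mul(SSSZ, Z)))))
  →34  S(S(mul(Z, mul(SSSZ, Z))))
  →35  SSZ

Term B:
  start: add(mul(Z, SSSZ), SSZ)
  →1  add(Z, SSZ)
  →2  SSZ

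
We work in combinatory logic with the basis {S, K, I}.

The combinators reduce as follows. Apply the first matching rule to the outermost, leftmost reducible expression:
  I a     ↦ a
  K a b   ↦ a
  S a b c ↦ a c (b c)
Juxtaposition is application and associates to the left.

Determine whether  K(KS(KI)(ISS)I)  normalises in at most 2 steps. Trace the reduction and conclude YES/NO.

Answer: YES — reaches normal form K(S(SS)I) in 2 ≤ 2 steps

Working:
  start: K(KS(KI)(ISS)I)
  [1] K(S(ISS)I)
  [2] K(S(SS)I)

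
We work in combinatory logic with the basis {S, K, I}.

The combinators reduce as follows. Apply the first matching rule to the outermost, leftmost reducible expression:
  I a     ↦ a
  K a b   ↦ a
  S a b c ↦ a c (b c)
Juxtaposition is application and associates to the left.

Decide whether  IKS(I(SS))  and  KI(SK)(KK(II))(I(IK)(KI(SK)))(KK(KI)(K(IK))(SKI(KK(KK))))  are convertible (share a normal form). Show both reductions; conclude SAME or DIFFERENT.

Term A:
  start: IKS(I(SS))
  →1  KS(I(SS))
  →2  S

Term B:
  start: KI(SK)(KK(II))(I(IK)(KI(SK)))(KK(KI)(K(IK))(SKI(KK(KK))))
  →1  I(KK(II))(I(IK)(KI(SK)))(KK(KI)(K(IK))(SKI(KK(KK))))
  →2  KK(II)(I(IK)(KI(SK)))(KK(KI)(K(IK))(SKI(KK(KK))))
  →3  K(I(IK)(KI(SK)))(KK(KI)(K(IK))(SKI(KK(KK))))
  →4  I(IK)(KI(SK))
  →5  IK(KI(SK))
  →6  K(KI(SK))
  →7  KI

Answer: DIFFERENT — A ⇓ S, B ⇓ KI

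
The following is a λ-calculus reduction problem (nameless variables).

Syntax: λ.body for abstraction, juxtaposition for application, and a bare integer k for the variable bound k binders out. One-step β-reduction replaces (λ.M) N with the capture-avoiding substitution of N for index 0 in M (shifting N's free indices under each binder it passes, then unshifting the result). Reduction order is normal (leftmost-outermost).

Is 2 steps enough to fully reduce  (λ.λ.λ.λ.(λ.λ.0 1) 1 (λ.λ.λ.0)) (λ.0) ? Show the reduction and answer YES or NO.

Answer: NO — after 2 steps the term is λ.λ.λ.(λ.0 2) (λ.λ.λ.0), not yet normal

Reduction:
  start: (λ.λ.λ.λ.(λ.λ.0 1) 1 (λ.λ.λ.0)) (λ.0)
  [1] λ.λ.λ.(λ.λ.0 1) 1 (λ.λ.λ.0)
  [2] λ.λ.λ.(λ.0 2) (λ.λ.λ.0)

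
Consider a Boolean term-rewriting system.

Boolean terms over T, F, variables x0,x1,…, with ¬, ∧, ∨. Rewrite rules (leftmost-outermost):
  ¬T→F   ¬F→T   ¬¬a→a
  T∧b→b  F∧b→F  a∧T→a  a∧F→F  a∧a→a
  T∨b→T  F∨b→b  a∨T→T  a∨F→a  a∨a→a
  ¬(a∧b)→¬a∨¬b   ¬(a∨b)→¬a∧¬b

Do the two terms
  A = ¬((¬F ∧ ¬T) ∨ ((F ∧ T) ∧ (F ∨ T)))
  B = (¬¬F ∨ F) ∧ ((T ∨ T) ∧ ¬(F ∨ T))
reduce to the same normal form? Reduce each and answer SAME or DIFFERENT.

Answer: DIFFERENT — A ⇓ T, B ⇓ F

Working:
Term A:
  start: ¬((¬F ∧ ¬T) ∨ ((F ∧ T) ∧ (F ∨ T)))
  [1] ¬(¬F ∧ ¬T) ∧ ¬((F ∧ T) ∧ (F ∨ T))
  [2] (¬¬F ∨ ¬¬T) ∧ ¬((F ∧ T) ∧ (F ∨ T))
  [3] (F ∨ ¬¬T) ∧ ¬((F ∧ T) ∧ (F ∨ T))
  [4] ¬¬T ∧ ¬((F ∧ T) ∧ (F ∨ T))
  [5] T ∧ ¬((F ∧ T) ∧ (F ∨ T))
  [6] ¬((F ∧ T) ∧ (F ∨ T))
  [7] ¬(F ∧ T) ∨ ¬(F ∨ T)
  [8] (¬F ∨ ¬T) ∨ ¬(F ∨ T)
  [9] (T ∨ ¬T) ∨ ¬(F ∨ T)
  [10] T ∨ ¬(F ∨ T)
  [11] T

Term B:
  start: (¬¬F ∨ F) ∧ ((T ∨ T) ∧ ¬(F ∨ T))
  [1] ¬¬F ∧ ((T ∨ T) ∧ ¬(F ∨ T))
  [2] F ∧ ((T ∨ T) ∧ ¬(F ∨ T))
  [3] F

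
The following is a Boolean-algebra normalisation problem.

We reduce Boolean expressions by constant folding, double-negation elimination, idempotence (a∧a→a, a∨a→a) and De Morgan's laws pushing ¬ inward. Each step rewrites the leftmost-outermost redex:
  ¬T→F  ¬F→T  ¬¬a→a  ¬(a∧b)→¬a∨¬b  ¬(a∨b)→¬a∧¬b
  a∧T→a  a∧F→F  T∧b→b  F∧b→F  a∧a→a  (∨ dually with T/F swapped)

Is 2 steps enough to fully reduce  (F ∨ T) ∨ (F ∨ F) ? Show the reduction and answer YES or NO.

  start: (F ∨ T) ∨ (F ∨ F)
  →1  T ∨ (F ∨ F)
  →2  T

Answer: YES — reaches normal form T in 2 ≤ 2 steps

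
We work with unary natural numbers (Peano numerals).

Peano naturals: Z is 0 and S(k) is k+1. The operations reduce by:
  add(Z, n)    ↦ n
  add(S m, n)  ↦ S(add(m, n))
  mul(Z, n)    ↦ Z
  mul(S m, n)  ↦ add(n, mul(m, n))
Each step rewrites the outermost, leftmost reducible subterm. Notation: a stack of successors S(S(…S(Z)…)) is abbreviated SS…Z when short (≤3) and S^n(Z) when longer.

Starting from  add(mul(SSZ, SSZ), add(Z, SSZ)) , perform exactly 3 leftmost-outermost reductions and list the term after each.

Answer: after 3 steps: S(add(add(SZ, mul(SZ, SSZ)), add(Z, SSZ)))

Reduction:
  start: add(mul(SSZ, SSZ), add(Z, SSZ))
  step 1: add(add(SSZ, mul(SZ, SSZ)), add(Z, SSZ))
  step 2: add(S(add(SZ, mul(SZ, SSZ))), add(Z, SSZ))
  step 3: S(add(add(SZ, mul(SZ, SSZ)), add(Z, SSZ)))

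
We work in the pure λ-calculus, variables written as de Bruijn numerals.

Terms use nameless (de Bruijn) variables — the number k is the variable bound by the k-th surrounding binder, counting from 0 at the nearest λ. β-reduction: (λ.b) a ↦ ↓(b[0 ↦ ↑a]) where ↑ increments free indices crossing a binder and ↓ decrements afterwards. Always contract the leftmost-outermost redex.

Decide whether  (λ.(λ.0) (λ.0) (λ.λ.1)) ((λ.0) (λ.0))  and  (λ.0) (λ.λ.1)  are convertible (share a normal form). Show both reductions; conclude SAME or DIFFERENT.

Term A:
  start: (λ.(λ.0) (λ.0) (λ.λ.1)) ((λ.0) (λ.0))
  step 1: (λ.0) (λ.0) (λ.λ.1)
  step 2: (λ.0) (λ.λ.1)
  step 3: λ.λ.1

Term B:
  start: (λ.0) (λ.λ.1)
  step 1: λ.λ.1

Answer: SAME — A ⇓ λ.λ.1, B ⇓ λ.λ.1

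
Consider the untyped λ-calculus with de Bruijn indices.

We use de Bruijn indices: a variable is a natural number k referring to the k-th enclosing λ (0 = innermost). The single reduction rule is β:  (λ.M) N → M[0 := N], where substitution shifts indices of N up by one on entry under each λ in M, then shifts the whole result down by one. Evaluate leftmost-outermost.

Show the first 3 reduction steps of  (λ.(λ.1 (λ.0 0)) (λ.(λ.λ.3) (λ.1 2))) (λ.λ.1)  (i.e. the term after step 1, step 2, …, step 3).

  start: (λ.(λ.1 (λ.0 0)) (λ.(λ.λ.3) (λ.1 2))) (λ.λ.1)
  →1  (λ.(λ.λ.1) (λ.0 0)) (λ.(λ.λ.λ.λ.1) (λ.1 (λ.λ.1)))
  →2  (λ.λ.1) (λ.0 0)
  →3  λ.λ.0 0

Answer: after 3 steps: λ.λ.0 0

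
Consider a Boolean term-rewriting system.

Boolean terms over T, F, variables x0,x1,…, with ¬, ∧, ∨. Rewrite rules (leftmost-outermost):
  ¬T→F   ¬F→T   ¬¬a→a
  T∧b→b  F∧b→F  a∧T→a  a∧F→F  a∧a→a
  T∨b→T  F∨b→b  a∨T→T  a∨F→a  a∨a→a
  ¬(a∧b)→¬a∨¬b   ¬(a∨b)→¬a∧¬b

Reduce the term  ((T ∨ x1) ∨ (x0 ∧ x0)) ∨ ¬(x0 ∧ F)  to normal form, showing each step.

  start: ((T ∨ x1) ∨ (x0 ∧ x0)) ∨ ¬(x0 ∧ F)
  →1  (T ∨ (x0 ∧ x0)) ∨ ¬(x0 ∧ F)
  →2  T ∨ ¬(x0 ∧ F)
  →3  T

Answer: normal form = T  (in 3 steps)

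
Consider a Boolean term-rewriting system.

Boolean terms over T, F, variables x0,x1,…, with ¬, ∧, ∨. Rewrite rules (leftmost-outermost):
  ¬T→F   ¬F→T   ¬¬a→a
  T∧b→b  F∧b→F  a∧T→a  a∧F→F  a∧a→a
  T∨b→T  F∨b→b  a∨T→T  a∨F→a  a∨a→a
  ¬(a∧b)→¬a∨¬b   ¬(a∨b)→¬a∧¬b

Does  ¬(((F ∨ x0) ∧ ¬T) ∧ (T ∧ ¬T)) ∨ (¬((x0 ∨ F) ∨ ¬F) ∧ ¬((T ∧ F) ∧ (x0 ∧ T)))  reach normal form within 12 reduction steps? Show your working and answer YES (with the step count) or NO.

Answer: YES — reaches normal form T in 9 ≤ 12 steps

Derivation:
  start: ¬(((F ∨ x0) ∧ ¬T) ∧ (T ∧ ¬T)) ∨ (¬((x0 ∨ F) ∨ ¬F) ∧ ¬((T ∧ F) ∧ (x0 ∧ T)))
  [1] (¬((F ∨ x0) ∧ ¬T) ∨ ¬(T ∧ ¬T)) ∨ (¬((x0 ∨ F) ∨ ¬F) ∧ ¬((T ∧ F) ∧ (x0 ∧ T)))
  [2] ((¬(F ∨ x0) ∨ ¬¬T) ∨ ¬(T ∧ ¬T)) ∨ (¬((x0 ∨ F) ∨ ¬F) ∧ ¬((T ∧ F) ∧ (x0 ∧ T)))
  [3] (((¬F ∧ ¬x0) ∨ ¬¬T) ∨ ¬(T ∧ ¬T)) ∨ (¬((x0 ∨ F) ∨ ¬F) ∧ ¬((T ∧ F) ∧ (x0 ∧ T)))
  [4] (((T ∧ ¬x0) ∨ ¬¬T) ∨ ¬(T ∧ ¬T)) ∨ (¬((x0 ∨ F) ∨ ¬F) ∧ ¬((T ∧ F) ∧ (x0 ∧ T)))
  [5] ((¬x0 ∨ ¬¬T) ∨ ¬(T ∧ ¬T)) ∨ (¬((x0 ∨ F) ∨ ¬F) ∧ ¬((T ∧ F) ∧ (x0 ∧ T)))
  [6] ((¬x0 ∨ T) ∨ ¬(T ∧ ¬T)) ∨ (¬((x0 ∨ F) ∨ ¬F) ∧ ¬((T ∧ F) ∧ (x0 ∧ T)))
  [7] (T ∨ ¬(T ∧ ¬T)) ∨ (¬((x0 ∨ F) ∨ ¬F) ∧ ¬((T ∧ F) ∧ (x0 ∧ T)))
  [8] T ∨ (¬((x0 ∨ F) ∨ ¬F) ∧ ¬((T ∧ F) ∧ (x0 ∧ T)))
  [9] T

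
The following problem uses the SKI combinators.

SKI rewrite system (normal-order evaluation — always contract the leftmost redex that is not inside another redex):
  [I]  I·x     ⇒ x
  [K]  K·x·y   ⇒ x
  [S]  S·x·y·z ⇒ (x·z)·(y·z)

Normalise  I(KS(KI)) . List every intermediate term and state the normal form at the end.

Answer: normal form = S  (in 2 steps)

Reduction:
  start: I(KS(KI))
  [1] KS(KI)
  [2] S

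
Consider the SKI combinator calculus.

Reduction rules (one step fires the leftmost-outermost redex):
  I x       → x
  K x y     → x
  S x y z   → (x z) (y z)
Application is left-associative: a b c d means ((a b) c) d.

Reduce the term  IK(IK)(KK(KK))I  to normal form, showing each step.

Answer: normal form = KI  (in 3 steps)

Derivation:
  start: IK(IK)(KK(KK))I
  →1  K(IK)(KK(KK))I
  →2  IKI
  →3  KI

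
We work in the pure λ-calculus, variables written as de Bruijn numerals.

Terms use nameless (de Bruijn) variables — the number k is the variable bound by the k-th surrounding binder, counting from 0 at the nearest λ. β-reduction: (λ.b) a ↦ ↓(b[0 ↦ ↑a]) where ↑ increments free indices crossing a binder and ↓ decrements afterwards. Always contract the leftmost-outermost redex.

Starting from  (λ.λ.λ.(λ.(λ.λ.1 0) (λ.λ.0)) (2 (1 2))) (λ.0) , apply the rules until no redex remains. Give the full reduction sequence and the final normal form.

Answer: normal form = λ.λ.λ.λ.0  (in 4 steps)

Working:
  start: (λ.λ.λ.(λ.(λ.λ.1 0) (λ.λ.0)) (2 (1 2))) (λ.0)
  [1] λ.λ.(λ.(λ.λ.1 0) (λ.λ.0)) ((λ.0) (1 (λ.0)))
  [2] λ.λ.(λ.λ.1 0) (λ.λ.0)
  [3] λ.λ.λ.(λ.λ.0) 0
  [4] λ.λ.λ.λ.0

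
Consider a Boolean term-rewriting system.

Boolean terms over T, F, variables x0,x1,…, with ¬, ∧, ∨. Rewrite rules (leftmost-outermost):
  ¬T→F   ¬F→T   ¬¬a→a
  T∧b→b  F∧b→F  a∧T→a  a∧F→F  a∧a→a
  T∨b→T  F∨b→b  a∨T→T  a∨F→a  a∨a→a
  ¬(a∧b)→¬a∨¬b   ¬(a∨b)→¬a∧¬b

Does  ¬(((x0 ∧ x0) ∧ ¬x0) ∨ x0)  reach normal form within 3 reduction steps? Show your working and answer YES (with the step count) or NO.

  start: ¬(((x0 ∧ x0) ∧ ¬x0) ∨ x0)
  step 1: ¬((x0 ∧ x0) ∧ ¬x0) ∧ ¬x0
  step 2: (¬(x0 ∧ x0) ∨ ¬¬x0) ∧ ¬x0
  step 3: ((¬x0 ∨ ¬x0) ∨ ¬¬x0) ∧ ¬x0

Answer: NO — after 3 steps the term is ((¬x0 ∨ ¬x0) ∨ ¬¬x0) ∧ ¬x0, not yet normal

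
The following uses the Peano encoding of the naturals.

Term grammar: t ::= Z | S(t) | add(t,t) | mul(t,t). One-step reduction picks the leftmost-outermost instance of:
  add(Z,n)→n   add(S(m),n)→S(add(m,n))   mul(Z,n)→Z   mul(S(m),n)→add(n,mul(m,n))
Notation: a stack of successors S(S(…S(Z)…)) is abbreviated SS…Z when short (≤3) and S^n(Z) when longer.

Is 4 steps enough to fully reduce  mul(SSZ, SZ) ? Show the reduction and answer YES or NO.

  start: mul(SSZ, SZ)
  step 1: add(SZ, mul(SZ, SZ))
  step 2: S(add(Z, mul(SZ, SZ)))
  step 3: S(mul(SZ, SZ))
  step 4: S(add(SZ, mul(Z, SZ)))

Answer: NO — after 4 steps the term is S(add(SZ, mul(Z, SZ))), not yet normal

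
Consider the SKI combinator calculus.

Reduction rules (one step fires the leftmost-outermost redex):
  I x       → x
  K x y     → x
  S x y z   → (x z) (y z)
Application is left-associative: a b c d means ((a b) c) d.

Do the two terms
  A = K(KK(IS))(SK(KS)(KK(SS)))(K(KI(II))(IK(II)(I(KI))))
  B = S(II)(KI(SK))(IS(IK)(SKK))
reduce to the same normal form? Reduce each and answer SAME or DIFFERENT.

Term A:
  start: K(KK(IS))(SK(KS)(KK(SS)))(K(KI(II))(IK(II)(I(KI))))
  [1] KK(IS)(K(KI(II))(IK(II)(I(KI))))
  [2] K(K(KI(II))(IK(II)(I(KI))))
  [3] K(KI(II))
  [4] KI

Term B:
  start: S(II)(KI(SK))(IS(IK)(SKK))
  [1] II(IS(IK)(SKK))(KI(SK)(IS(IK)(SKK)))
  [2] I(IS(IK)(SKK))(KI(SK)(IS(IK)(SKK)))
  [3] IS(IK)(SKK)(KI(SK)(IS(IK)(SKK)))
  [4] S(IK)(SKK)(KI(SK)(IS(IK)(SKK)))
  [5] IK(KI(SK)(IS(IK)(SKK)))(SKK(KI(SK)(IS(IK)(SKK))))
  [6] K(KI(SK)(IS(IK)(SKK)))(SKK(KI(SK)(IS(IK)(SKK))))
  [7] KI(SK)(IS(IK)(SKK))
  [8] I(IS(IK)(SKK))
  [9] IS(IK)(SKK)
  [10] S(IK)(SKK)
  [11] SK(SKK)

Answer: DIFFERENT — A ⇓ KI, B ⇓ SK(SKK)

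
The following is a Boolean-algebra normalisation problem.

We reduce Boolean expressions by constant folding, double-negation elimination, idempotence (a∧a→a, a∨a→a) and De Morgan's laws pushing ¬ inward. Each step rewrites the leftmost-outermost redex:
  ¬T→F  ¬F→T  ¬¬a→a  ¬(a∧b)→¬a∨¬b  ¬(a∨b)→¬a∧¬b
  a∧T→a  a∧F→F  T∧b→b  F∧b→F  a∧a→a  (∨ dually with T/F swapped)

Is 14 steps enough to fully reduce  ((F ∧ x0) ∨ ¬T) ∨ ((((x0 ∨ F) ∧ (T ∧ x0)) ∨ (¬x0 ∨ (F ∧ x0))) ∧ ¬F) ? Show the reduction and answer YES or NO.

Answer: YES — reaches normal form x0 ∨ ¬x0 in 11 ≤ 14 steps

Derivation:
  start: ((F ∧ x0) ∨ ¬T) ∨ ((((x0 ∨ F) ∧ (T ∧ x0)) ∨ (¬x0 ∨ (F ∧ x0))) ∧ ¬F)
  step 1: (F ∨ ¬T) ∨ ((((x0 ∨ F) ∧ (T ∧ x0)) ∨ (¬x0 ∨ (F ∧ x0))) ∧ ¬F)
  step 2: ¬T ∨ ((((x0 ∨ F) ∧ (T ∧ x0)) ∨ (¬x0 ∨ (F ∧ x0))) ∧ ¬F)
  step 3: F ∨ ((((x0 ∨ F) ∧ (T ∧ x0)) ∨ (¬x0 ∨ (F ∧ x0))) ∧ ¬F)
  step 4: (((x0 ∨ F) ∧ (T ∧ x0)) ∨ (¬x0 ∨ (F ∧ x0))) ∧ ¬F
  step 5: ((x0 ∧ (T ∧ x0)) ∨ (¬x0 ∨ (F ∧ x0))) ∧ ¬F
  step 6: ((x0 ∧ x0) ∨ (¬x0 ∨ (F ∧ x0))) ∧ ¬F
  step 7: (x0 ∨ (¬x0 ∨ (F ∧ x0))) ∧ ¬F
  step 8: (x0 ∨ (¬x0 ∨ F)) ∧ ¬F
  step 9: (x0 ∨ ¬x0) ∧ ¬F
  step 10: (x0 ∨ ¬x0) ∧ T
  step 11: x0 ∨ ¬x0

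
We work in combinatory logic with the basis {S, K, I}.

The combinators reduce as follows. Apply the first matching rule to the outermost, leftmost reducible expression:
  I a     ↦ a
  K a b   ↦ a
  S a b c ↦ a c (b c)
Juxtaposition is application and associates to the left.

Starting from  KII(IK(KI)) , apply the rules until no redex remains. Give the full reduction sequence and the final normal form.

Answer: normal form = K(KI)  (in 3 steps)

Working:
  start: KII(IK(KI))
  →1  I(IK(KI))
  →2  IK(KI)
  →3  K(KI)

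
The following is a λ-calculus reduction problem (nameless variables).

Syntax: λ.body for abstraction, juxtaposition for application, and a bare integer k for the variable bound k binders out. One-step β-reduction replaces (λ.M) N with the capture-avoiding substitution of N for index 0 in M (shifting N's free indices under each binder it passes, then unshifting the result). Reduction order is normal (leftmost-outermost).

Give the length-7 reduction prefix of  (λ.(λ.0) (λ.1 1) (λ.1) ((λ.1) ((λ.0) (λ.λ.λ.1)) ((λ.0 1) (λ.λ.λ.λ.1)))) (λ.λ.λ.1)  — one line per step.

  start: (λ.(λ.0) (λ.1 1) (λ.1) ((λ.1) ((λ.0) (λ.λ.λ.1)) ((λ.0 1) (λ.λ.λ.λ.1)))) (λ.λ.λ.1)
  [1] (λ.0) (λ.(λ.λ.λ.1) (λ.λ.λ.1)) (λ.λ.λ.λ.1) ((λ.λ.λ.λ.1) ((λ.0) (λ.λ.λ.1)) ((λ.0 (λ.λ.λ.1)) (λ.λ.λ.λ.1)))
  [2] (λ.(λ.λ.λ.1) (λ.λ.λ.1)) (λ.λ.λ.λ.1) ((λ.λ.λ.λ.1) ((λ.0) (λ.λ.λ.1)) ((λ.0 (λ.λ.λ.1)) (λ.λ.λ.λ.1)))
  [3] (λ.λ.λ.1) (λ.λ.λ.1) ((λ.λ.λ.λ.1) ((λ.0) (λ.λ.λ.1)) ((λ.0 (λ.λ.λ.1)) (λ.λ.λ.λ.1)))
  [4] (λ.λ.1) ((λ.λ.λ.λ.1) ((λ.0) (λ.λ.λ.1)) ((λ.0 (λ.λ.λ.1)) (λ.λ.λ.λ.1)))
  [5] λ.(λ.λ.λ.λ.1) ((λ.0) (λ.λ.λ.1)) ((λ.0 (λ.λ.λ.1)) (λ.λ.λ.λ.1))
  [6] λ.(λ.λ.λ.1) ((λ.0 (λ.λ.λ.1)) (λ.λ.λ.λ.1))
  [7] λ.λ.λ.1

Answer: after 7 steps: λ.λ.λ.1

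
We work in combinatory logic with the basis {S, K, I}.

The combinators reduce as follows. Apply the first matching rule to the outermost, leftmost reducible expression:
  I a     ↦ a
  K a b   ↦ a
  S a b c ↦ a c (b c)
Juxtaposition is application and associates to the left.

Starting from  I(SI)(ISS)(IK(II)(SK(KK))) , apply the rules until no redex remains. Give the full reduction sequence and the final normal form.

  start: I(SI)(ISS)(IK(II)(SK(KK)))
  [1] SI(ISS)(IK(II)(SK(KK)))
  [2] I(IK(II)(SK(KK)))(ISS(IK(II)(SK(KK))))
  [3] IK(II)(SK(KK))(ISS(IK(II)(SK(KK))))
  [4] K(II)(SK(KK))(ISS(IK(II)(SK(KK))))
  [5] II(ISS(IK(II)(SK(KK))))
  [6] I(ISS(IK(II)(SK(KK))))
  [7] ISS(IK(II)(SK(KK)))
  [8] SS(IK(II)(SK(KK)))
  [9] SS(K(II)(SK(KK)))
  [10] SS(II)
  [11] SSI

Answer: normal form = SSI  (in 11 steps)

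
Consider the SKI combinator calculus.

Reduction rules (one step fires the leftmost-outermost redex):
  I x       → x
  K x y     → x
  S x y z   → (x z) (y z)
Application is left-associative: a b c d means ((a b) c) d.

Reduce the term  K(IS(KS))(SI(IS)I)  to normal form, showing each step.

Answer: normal form = S(KS)  (in 2 steps)

Reduction:
  start: K(IS(KS))(SI(IS)I)
  →1  IS(KS)
  →2  S(KS)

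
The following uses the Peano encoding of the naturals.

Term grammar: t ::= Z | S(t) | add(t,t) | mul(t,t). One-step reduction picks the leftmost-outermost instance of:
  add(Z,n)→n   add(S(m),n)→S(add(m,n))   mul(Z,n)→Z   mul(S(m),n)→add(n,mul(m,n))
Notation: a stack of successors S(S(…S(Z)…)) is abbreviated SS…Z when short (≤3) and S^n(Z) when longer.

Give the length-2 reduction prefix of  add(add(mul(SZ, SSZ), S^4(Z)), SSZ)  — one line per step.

  start: add(add(mul(SZ, SSZ), S^4(Z)), SSZ)
  [1] add(add(add(SSZ, mul(Z, SSZ)), S^4(Z)), SSZ)
  [2] add(add(S(add(SZ, mul(Z, SSZ))), S^4(Z)), SSZ)

Answer: after 2 steps: add(add(S(add(SZ, mul(Z, SSZ))), S^4(Z)), SSZ)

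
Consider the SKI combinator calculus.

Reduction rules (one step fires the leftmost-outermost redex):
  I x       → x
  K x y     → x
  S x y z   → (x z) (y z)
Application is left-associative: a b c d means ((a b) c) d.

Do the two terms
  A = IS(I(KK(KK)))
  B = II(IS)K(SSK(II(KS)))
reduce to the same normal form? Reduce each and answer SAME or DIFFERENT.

Term A:
  start: IS(I(KK(KK)))
  step 1: S(I(KK(KK)))
  step 2: S(KK(KK))
  step 3: SK

Term B:
  start: II(IS)K(SSK(II(KS)))
  step 1: I(IS)K(SSK(II(KS)))
  step 2: ISK(SSK(II(KS)))
  step 3: SK(SSK(II(KS)))
  step 4: SK(S(II(KS))(K(II(KS))))
  step 5: SK(S(I(KS))(K(II(KS))))
  step 6: SK(S(KS)(K(II(KS))))
  step 7: SK(S(KS)(K(I(KS))))
  step 8: SK(S(KS)(K(KS)))

Answer: DIFFERENT — A ⇓ SK, B ⇓ SK(S(KS)(K(KS)))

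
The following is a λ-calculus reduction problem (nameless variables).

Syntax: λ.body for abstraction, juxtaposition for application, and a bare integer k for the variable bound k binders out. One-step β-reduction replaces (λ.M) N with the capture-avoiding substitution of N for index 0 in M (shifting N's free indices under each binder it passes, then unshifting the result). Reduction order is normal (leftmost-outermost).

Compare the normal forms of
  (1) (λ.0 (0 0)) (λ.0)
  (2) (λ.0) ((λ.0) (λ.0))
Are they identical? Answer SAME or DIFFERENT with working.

Term A:
  start: (λ.0 (0 0)) (λ.0)
  [1] (λ.0) ((λ.0) (λ.0))
  [2] (λ.0) (λ.0)
  [3] λ.0

Term B:
  start: (λ.0) ((λ.0) (λ.0))
  [1] (λ.0) (λ.0)
  [2] λ.0

Answer: SAME — A ⇓ λ.0, B ⇓ λ.0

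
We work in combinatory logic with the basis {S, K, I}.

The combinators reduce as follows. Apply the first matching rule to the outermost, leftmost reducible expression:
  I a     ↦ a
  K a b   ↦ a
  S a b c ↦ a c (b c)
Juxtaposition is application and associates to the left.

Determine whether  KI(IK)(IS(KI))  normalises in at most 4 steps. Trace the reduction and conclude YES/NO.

Answer: YES — reaches normal form S(KI) in 3 ≤ 4 steps

Working:
  start: KI(IK)(IS(KI))
  [1] I(IS(KI))
  [2] IS(KI)
  [3] S(KI)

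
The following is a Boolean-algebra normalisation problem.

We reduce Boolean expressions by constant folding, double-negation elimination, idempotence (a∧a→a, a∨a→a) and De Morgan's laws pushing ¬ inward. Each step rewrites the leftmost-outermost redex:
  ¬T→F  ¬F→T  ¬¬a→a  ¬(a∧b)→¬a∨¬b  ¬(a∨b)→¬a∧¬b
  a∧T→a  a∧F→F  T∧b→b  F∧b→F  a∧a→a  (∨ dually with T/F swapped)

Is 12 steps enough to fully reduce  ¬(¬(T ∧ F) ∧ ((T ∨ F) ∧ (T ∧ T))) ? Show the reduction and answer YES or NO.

Answer: YES — reaches normal form F in 12 ≤ 12 steps

Working:
  start: ¬(¬(T ∧ F) ∧ ((T ∨ F) ∧ (T ∧ T)))
  →1  ¬¬(T ∧ F) ∨ ¬((T ∨ F) ∧ (T ∧ T))
  →2  (T ∧ F) ∨ ¬((T ∨ F) ∧ (T ∧ T))
  →3  F ∨ ¬((T ∨ F) ∧ (T ∧ T))
  →4  ¬((T ∨ F) ∧ (T ∧ T))
  →5  ¬(T ∨ F) ∨ ¬(T ∧ T)
  →6  (¬T ∧ ¬F) ∨ ¬(T ∧ T)
  →7  (F ∧ ¬F) ∨ ¬(T ∧ T)
  →8  F ∨ ¬(T ∧ T)
  →9  ¬(T ∧ T)
  →10  ¬T ∨ ¬T
  →11  ¬T
  →12  F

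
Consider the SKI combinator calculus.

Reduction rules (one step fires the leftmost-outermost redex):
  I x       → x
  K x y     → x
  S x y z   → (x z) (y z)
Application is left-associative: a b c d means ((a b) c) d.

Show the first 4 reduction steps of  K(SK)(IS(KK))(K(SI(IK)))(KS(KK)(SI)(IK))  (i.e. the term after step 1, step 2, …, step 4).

Answer: after 4 steps: S(SI)(IK)

Derivation:
  start: K(SK)(IS(KK))(K(SI(IK)))(KS(KK)(SI)(IK))
  step 1: SK(K(SI(IK)))(KS(KK)(SI)(IK))
  step 2: K(KS(KK)(SI)(IK))(K(SI(IK))(KS(KK)(SI)(IK)))
  step 3: KS(KK)(SI)(IK)
  step 4: S(SI)(IK)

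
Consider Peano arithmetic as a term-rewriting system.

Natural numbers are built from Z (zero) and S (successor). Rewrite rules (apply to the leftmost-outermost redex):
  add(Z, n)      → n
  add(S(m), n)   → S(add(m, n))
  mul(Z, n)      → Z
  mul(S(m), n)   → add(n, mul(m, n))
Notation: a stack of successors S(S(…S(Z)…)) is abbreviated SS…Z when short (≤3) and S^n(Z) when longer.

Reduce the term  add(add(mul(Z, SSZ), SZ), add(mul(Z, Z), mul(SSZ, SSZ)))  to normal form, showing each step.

Answer: normal form = S^5(Z)  (in 15 steps)

Working:
  start: add(add(mul(Z, SSZ), SZ), add(mul(Z, Z), mul(SSZ, SSZ)))
  →1  add(add(Z, SZ), add(mul(Z, Z), mul(SSZ, SSZ)))
  →2  add(SZ, add(mul(Z, Z), mul(SSZ, SSZ)))
  →3  S(add(Z, add(mul(Z, Z), mul(SSZ, SSZ))))
  →4  S(add(mul(Z, Z), mul(SSZ, SSZ)))
  →5  S(add(Z, mul(SSZ, SSZ)))
  →6  S(mul(SSZ, SSZ))
  →7  S(add(SSZ, mul(SZ, SSZ)))
  →8  S(S(add(SZ, mul(SZ, SSZ))))
  →9  S(S(S(add(Z, mul(SZ, SSZ)))))
  →10  S(S(S(mul(SZ, SSZ))))
  →11  S(S(S(add(SSZ, mul(Z, SSZ)))))
  →12  S(S(S(S(add(SZ, mul(Z, SSZ))))))
  →13  S(S(S(S(S(add(Z, mul(Z, SSZ)))))))
  →14  S(S(S(S(S(mul(Z, SSZ))))))
  →15  S^5(Z)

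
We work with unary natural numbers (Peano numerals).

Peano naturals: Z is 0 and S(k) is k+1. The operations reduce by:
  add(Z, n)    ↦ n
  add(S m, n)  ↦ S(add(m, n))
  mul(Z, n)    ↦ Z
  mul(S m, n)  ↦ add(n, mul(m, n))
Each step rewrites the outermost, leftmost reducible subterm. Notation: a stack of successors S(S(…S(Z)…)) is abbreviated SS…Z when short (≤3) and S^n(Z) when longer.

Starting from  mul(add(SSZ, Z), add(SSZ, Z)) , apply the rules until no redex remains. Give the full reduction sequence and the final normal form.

  start: mul(add(SSZ, Z), add(SSZ, Z))
  [1] mul(S(add(SZ, Z)), add(SSZ, Z))
  [2] add(add(SSZ, Z), mul(add(SZ, Z), add(SSZ, Z)))
  [3] add(S(add(SZ, Z)), mul(add(SZ, Z), add(SSZ, Z)))
  [4] S(add(add(SZ, Z), mul(add(SZ, Z), add(SSZ, Z))))
  [5] S(add(S(add(Z, Z)), mul(add(SZ, Z), add(SSZ, Z))))
  [6] S(S(add(add(Z, Z), mul(add(SZ, Z), add(SSZ, Z)))))
  [7] S(S(add(Z, mul(add(SZ, Z), add(SSZ, Z)))))
  [8] S(S(mul(add(SZ, Z), add(SSZ, Z))))
  [9] S(S(mul(S(add(Z, Z)), add(SSZ, Z))))
  [10] S(S(add(add(SSZ, Z), mul(add(Z, Z), add(SSZ, Z)))))
  [11] S(S(add(S(add(SZ, Z)), mul(add(Z, Z), add(SSZ, Z)))))
  [12] S(S(S(add(add(SZ, Z), mul(add(Z, Z), add(SSZ, Z))))))
  [13] S(S(S(add(S(add(Z, Z)), mul(add(Z, Z), add(SSZ, Z))))))
  [14] S(S(S(S(add(add(Z, Z), mul(add(Z, Z), add(SSZ, Z)))))))
  [15] S(S(S(S(add(Z, mul(add(Z, Z), add(SSZ, Z)))))))
  [16] S(S(S(S(mul(add(Z, Z), add(SSZ, Z))))))
  [17] S(S(S(S(mul(Z, add(SSZ, Z))))))
  [18] S^4(Z)

Answer: normal form = S^4(Z)  (in 18 steps)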